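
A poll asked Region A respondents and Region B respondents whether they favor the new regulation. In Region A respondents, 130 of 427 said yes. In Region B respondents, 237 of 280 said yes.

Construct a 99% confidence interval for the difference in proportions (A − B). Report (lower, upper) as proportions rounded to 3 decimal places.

p̂₁ = 130/427 = 0.3044 and p̂₂ = 237/280 = 0.8464.
SE₁ = √(p̂₁(1−p̂₁)/n₁) = √(0.3044·0.6956/427) = 0.02227; SE₂ = √(0.8464·0.1536/280) = 0.02155.
Independent samples: SE of the difference = √(SE₁² + SE₂²) = √(0.0004959529 + 0.0004644025) = 0.03099.
z* for 99% confidence is 2.576, so the margin of error is 2.576 × 0.03099 = 0.07983.
Point estimate p̂₁ − p̂₂ = 0.3044 − 0.8464 = -0.5420.
-0.5420 ± 0.07983 → (-0.622, -0.462).

(-0.622, -0.462)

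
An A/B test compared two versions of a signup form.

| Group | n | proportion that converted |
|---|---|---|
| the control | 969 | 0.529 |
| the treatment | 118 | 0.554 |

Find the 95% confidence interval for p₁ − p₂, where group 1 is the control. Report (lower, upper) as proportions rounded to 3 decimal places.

(-0.120, 0.070)

Each SE is √(p̂(1−p̂)/n): √(0.5290·0.4710/969) = 0.01604 and √(0.5540·0.4460/118) = 0.04576.
SE(p̂₁ − p̂₂) = √(SE₁² + SE₂²) = √(0.0002572816 + 0.0020939776) = 0.04849, since the two samples are independent.
At 95% confidence z* = 1.960; margin = 1.960 × 0.04849 = 0.09504.
The difference is 0.5290 − 0.5540 = -0.0250, so the interval is -0.0250 ± 0.09504 = (-0.120, 0.070).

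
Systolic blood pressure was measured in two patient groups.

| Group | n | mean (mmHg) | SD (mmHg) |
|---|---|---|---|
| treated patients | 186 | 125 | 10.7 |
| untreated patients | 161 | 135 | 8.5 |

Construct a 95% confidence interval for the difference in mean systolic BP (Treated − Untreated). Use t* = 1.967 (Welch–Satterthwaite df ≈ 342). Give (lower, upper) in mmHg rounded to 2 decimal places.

(-12.03, -7.97)

Per-group SEs: s₁/√n₁ = 10.7/√186 = 0.7846, s₂/√n₂ = 8.5/√161 = 0.6699.
Unpooled SE of the difference: √(0.61559716 + 0.44876601) = 1.0317.
Margin of error = t* · SE = 1.967 × 1.0317 = 2.0294.
x̄₁ − x̄₂ = 125 − 135 = -10.0000.
CI: -10.0000 ± 2.0294 = (-12.03, -7.97).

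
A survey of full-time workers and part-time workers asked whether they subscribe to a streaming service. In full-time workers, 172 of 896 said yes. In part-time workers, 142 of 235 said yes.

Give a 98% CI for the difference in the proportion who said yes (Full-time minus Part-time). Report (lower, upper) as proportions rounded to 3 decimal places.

Sample proportions: 172/896 = 0.1920, 142/235 = 0.6043.
Each SE is √(p̂(1−p̂)/n): √(0.1920·0.8080/896) = 0.01316 and √(0.6043·0.3957/235) = 0.03190.
SE(p̂₁ − p̂₂) = √(SE₁² + SE₂²) = √(0.0001731856 + 0.00101761) = 0.03451, since the two samples are independent.
At 98% confidence z* = 2.326; margin = 2.326 × 0.03451 = 0.08027.
The difference is 0.1920 − 0.6043 = -0.4123, so the interval is -0.4123 ± 0.08027 = (-0.493, -0.332).

(-0.493, -0.332)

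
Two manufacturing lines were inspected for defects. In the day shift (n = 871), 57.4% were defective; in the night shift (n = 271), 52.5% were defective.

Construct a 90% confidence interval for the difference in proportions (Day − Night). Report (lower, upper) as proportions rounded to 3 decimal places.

(-0.008, 0.106)

The two standard errors are √(0.5740×0.4260/871) = 0.01676 and √(0.5250×0.4750/271) = 0.03033.
Because the samples are independent, SE_diff = √(0.01676² + 0.03033²) = 0.03465.
Using z* = 1.645 for 90%, ME = 1.645 × 0.03465 = 0.05700.
p̂₁ − p̂₂ = 0.0490; interval 0.0490 ± 0.05700 gives (-0.008, 0.106).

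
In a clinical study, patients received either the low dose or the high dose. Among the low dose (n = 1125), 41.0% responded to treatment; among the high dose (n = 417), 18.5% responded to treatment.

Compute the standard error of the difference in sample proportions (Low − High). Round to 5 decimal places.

0.02401

The two standard errors are √(0.4100×0.5900/1125) = 0.01466 and √(0.1850×0.8150/417) = 0.01902.
Because the samples are independent, SE_diff = √(0.01466² + 0.01902²) = 0.02401.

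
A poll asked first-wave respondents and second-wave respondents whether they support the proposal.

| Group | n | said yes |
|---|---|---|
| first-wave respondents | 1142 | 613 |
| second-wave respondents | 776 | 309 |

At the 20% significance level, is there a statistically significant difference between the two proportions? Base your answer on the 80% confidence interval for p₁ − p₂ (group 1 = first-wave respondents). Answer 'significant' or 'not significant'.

First, p̂₁ = 613/1142 = 0.5368; p̂₂ = 309/776 = 0.3982.
The two standard errors are √(0.5368×0.4632/1142) = 0.01476 and √(0.3982×0.6018/776) = 0.01757.
Because the samples are independent, SE_diff = √(0.01476² + 0.01757²) = 0.02295.
Using z* = 1.282 for 80%, ME = 1.282 × 0.02295 = 0.02942.
p̂₁ − p̂₂ = 0.1386; interval 0.1386 ± 0.02942 gives (0.10918, 0.16802).
The interval (0.10918, 0.16802) does not contain 0, so the difference is significant.

significant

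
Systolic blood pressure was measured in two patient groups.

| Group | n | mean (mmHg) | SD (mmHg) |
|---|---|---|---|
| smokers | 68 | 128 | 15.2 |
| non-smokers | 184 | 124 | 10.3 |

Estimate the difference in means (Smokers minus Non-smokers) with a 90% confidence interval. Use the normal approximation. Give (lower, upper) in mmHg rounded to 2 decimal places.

Standard errors of each mean: 15.2/√68 = 1.8433 and 10.3/√184 = 0.7593.
SE(x̄₁ − x̄₂) = √(1.8433² + 0.7593²) = 1.9936 for independent samples with unequal variances.
With z* = 1.645, the margin is 1.645 × 1.9936 = 3.2795.
x̄₁ − x̄₂ = 128 − 124 = 4.0000; the interval is 4.0000 ± 3.2795 = (0.72, 7.28).

(0.72, 7.28)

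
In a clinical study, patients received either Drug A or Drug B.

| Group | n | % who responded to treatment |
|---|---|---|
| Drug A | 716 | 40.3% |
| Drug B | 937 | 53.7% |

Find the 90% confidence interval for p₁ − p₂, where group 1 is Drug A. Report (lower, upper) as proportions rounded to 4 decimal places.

Each SE is √(p̂(1−p̂)/n): √(0.4030·0.5970/716) = 0.01833 and √(0.5370·0.4630/937) = 0.01629.
SE(p̂₁ − p̂₂) = √(SE₁² + SE₂²) = √(0.0003359889 + 0.0002653641) = 0.02452, since the two samples are independent.
At 90% confidence z* = 1.645; margin = 1.645 × 0.02452 = 0.04034.
The difference is 0.4030 − 0.5370 = -0.1340, so the interval is -0.1340 ± 0.04034 = (-0.1743, -0.0937).

(-0.1743, -0.0937)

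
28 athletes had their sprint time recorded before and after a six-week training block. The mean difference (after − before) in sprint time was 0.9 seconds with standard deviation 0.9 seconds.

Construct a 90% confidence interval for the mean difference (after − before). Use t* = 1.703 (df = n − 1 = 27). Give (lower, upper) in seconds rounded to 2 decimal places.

Paired design: SE = s_d/√n = 0.9/√28 = 0.1701.
t* = 1.703; margin of error = 1.703 × 0.1701 = 0.2897.
0.9 ± 0.2897 → (0.61, 1.19).

(0.61, 1.19)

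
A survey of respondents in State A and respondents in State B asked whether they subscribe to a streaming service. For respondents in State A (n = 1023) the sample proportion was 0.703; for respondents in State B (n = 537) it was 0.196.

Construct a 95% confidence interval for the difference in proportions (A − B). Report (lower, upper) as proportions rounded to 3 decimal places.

(0.463, 0.551)

SE₁ = √(p̂₁(1−p̂₁)/n₁) = √(0.7030·0.2970/1023) = 0.01429; SE₂ = √(0.1960·0.8040/537) = 0.01713.
Independent samples: SE of the difference = √(SE₁² + SE₂²) = √(0.0002042041 + 0.0002934369) = 0.02231.
z* for 95% confidence is 1.960, so the margin of error is 1.960 × 0.02231 = 0.04373.
Point estimate p̂₁ − p̂₂ = 0.7030 − 0.1960 = 0.5070.
0.5070 ± 0.04373 → (0.463, 0.551).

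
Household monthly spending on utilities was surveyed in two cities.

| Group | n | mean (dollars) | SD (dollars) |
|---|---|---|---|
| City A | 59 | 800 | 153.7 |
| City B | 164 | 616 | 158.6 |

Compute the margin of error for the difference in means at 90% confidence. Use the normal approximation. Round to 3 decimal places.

38.711

SE₁ = s₁/√n₁ = 153.7/√59 = 20.0100; SE₂ = 158.6/√164 = 12.3846.
Independent samples, unequal variances: SE_diff = √(SE₁² + SE₂²) = √(400.4001 + 153.37831716) = 23.5325.
z* = 1.645, so margin of error = 1.645 × 23.5325 = 38.7110.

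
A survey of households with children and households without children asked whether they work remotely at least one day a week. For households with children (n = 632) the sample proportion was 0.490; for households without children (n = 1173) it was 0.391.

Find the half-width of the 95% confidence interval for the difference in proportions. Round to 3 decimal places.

The two standard errors are √(0.4900×0.5100/632) = 0.01988 and √(0.3910×0.6090/1173) = 0.01425.
Because the samples are independent, SE_diff = √(0.01988² + 0.01425²) = 0.02446.
Using z* = 1.960 for 95%, ME = 1.960 × 0.02446 = 0.04794.

0.048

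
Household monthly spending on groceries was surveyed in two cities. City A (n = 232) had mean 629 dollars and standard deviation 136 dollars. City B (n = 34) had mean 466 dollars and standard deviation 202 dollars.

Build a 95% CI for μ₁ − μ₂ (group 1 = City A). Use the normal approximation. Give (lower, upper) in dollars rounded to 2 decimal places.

Standard errors of each mean: 136/√232 = 8.9288 and 202/√34 = 34.6427.
SE(x̄₁ − x̄₂) = √(8.9288² + 34.6427²) = 35.7749 for independent samples with unequal variances.
With z* = 1.960, the margin is 1.960 × 35.7749 = 70.1188.
x̄₁ − x̄₂ = 629 − 466 = 163.0000; the interval is 163.0000 ± 70.1188 = (92.88, 233.12).

(92.88, 233.12)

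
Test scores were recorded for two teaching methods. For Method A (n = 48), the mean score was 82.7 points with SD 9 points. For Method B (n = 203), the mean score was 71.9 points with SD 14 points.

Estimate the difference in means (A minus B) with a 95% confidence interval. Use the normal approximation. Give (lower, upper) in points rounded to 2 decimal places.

Standard errors of each mean: 9/√48 = 1.2990 and 14/√203 = 0.9826.
SE(x̄₁ − x̄₂) = √(1.2990² + 0.9826²) = 1.6288 for independent samples with unequal variances.
With z* = 1.960, the margin is 1.960 × 1.6288 = 3.1924.
x̄₁ − x̄₂ = 82.7 − 71.9 = 10.8000; the interval is 10.8000 ± 3.1924 = (7.61, 13.99).

(7.61, 13.99)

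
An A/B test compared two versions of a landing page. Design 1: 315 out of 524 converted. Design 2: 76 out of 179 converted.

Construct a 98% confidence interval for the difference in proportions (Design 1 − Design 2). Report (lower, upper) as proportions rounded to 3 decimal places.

First, p̂₁ = 315/524 = 0.6011; p̂₂ = 76/179 = 0.4246.
The two standard errors are √(0.6011×0.3989/524) = 0.02139 and √(0.4246×0.5754/179) = 0.03694.
Because the samples are independent, SE_diff = √(0.02139² + 0.03694²) = 0.04269.
Using z* = 2.326 for 98%, ME = 2.326 × 0.04269 = 0.09930.
p̂₁ − p̂₂ = 0.1765; interval 0.1765 ± 0.09930 gives (0.077, 0.276).

(0.077, 0.276)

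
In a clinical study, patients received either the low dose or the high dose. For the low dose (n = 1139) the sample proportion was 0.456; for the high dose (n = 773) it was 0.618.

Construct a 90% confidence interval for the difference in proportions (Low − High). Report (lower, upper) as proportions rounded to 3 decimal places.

(-0.200, -0.124)

The two standard errors are √(0.4560×0.5440/1139) = 0.01476 and √(0.6180×0.3820/773) = 0.01748.
Because the samples are independent, SE_diff = √(0.01476² + 0.01748²) = 0.02288.
Using z* = 1.645 for 90%, ME = 1.645 × 0.02288 = 0.03764.
p̂₁ − p̂₂ = -0.1620; interval -0.1620 ± 0.03764 gives (-0.200, -0.124).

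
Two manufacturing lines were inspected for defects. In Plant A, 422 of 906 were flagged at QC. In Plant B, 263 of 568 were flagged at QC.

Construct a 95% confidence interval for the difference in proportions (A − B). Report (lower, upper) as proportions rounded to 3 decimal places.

First, p̂₁ = 422/906 = 0.4658; p̂₂ = 263/568 = 0.4630.
The two standard errors are √(0.4658×0.5342/906) = 0.01657 and √(0.4630×0.5370/568) = 0.02092.
Because the samples are independent, SE_diff = √(0.01657² + 0.02092²) = 0.02669.
Using z* = 1.960 for 95%, ME = 1.960 × 0.02669 = 0.05231.
p̂₁ − p̂₂ = 0.0028; interval 0.0028 ± 0.05231 gives (-0.050, 0.055).

(-0.050, 0.055)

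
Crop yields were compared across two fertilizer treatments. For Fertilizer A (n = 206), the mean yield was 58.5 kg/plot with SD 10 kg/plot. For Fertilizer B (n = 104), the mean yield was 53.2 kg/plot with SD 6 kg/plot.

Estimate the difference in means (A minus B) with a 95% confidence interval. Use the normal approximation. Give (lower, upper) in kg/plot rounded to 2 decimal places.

(3.51, 7.09)

SE₁ = s₁/√n₁ = 10/√206 = 0.6967; SE₂ = 6/√104 = 0.5883.
Independent samples, unequal variances: SE_diff = √(SE₁² + SE₂²) = √(0.48539089 + 0.34609689) = 0.9119.
z* = 1.960, so margin of error = 1.960 × 0.9119 = 1.7873.
Difference in means = 58.5 − 53.2 = 5.3000.
5.3000 ± 1.7873 → (3.51, 7.09).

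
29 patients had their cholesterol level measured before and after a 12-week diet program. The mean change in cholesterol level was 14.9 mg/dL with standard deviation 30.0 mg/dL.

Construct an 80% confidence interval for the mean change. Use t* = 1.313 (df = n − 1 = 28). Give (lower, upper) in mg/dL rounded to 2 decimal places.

This is a matched-pairs design, so SE = s_d/√n = 30.0/√29 = 5.5709.
Margin = 1.313 × 5.5709 = 7.3146; the interval is 14.9 ± 7.3146 = (7.59, 22.21).

(7.59, 22.21)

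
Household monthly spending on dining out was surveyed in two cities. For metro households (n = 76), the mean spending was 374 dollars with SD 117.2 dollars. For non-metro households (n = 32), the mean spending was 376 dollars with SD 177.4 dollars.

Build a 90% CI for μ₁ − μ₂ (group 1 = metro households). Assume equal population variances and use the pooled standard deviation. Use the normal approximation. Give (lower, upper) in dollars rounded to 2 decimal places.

(-49.69, 45.69)

s_p = √[((n₁−1)s₁² + (n₂−1)s₂²)/(n₁+n₂−2)] = √[(75·117.2² + 31·177.4²)/106] = 137.5590.
SE = 137.5590·√(1/76 + 1/32) = 28.9881.
With z* = 1.645, margin = 1.645 × 28.9881 = 47.6854.
x̄₁ − x̄₂ = 374 − 376 = -2.0000; interval -2.0000 ± 47.6854 = (-49.69, 45.69).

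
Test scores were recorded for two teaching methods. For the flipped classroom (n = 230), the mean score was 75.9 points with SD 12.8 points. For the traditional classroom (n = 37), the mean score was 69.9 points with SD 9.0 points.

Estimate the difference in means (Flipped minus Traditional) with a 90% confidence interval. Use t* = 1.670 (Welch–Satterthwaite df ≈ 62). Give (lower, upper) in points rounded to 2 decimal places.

(3.16, 8.84)

Standard errors of each mean: 12.8/√230 = 0.8440 and 9.0/√37 = 1.4796.
SE(x̄₁ − x̄₂) = √(0.8440² + 1.4796²) = 1.7034 for independent samples with unequal variances.
With t* = 1.670, the margin is 1.670 × 1.7034 = 2.8447.
x̄₁ − x̄₂ = 75.9 − 69.9 = 6.0000; the interval is 6.0000 ± 2.8447 = (3.16, 8.84).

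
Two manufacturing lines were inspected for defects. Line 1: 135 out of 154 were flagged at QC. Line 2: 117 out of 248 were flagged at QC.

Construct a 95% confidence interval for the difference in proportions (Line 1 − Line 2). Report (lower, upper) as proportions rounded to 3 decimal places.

Sample proportions: 135/154 = 0.8766, 117/248 = 0.4718.
Each SE is √(p̂(1−p̂)/n): √(0.8766·0.1234/154) = 0.02650 and √(0.4718·0.5282/248) = 0.03170.
SE(p̂₁ − p̂₂) = √(SE₁² + SE₂²) = √(0.00070225 + 0.00100489) = 0.04132, since the two samples are independent.
At 95% confidence z* = 1.960; margin = 1.960 × 0.04132 = 0.08099.
The difference is 0.8766 − 0.4718 = 0.4048, so the interval is 0.4048 ± 0.08099 = (0.324, 0.486).

(0.324, 0.486)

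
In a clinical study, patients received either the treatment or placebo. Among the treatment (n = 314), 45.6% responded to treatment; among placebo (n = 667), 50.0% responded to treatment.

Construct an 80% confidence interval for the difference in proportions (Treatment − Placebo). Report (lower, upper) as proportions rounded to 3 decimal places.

(-0.088, 0.000)

SE₁ = √(p̂₁(1−p̂₁)/n₁) = √(0.4560·0.5440/314) = 0.02811; SE₂ = √(0.5000·0.5000/667) = 0.01936.
Independent samples: SE of the difference = √(SE₁² + SE₂²) = √(0.0007901721 + 0.0003748096) = 0.03413.
z* for 80% confidence is 1.282, so the margin of error is 1.282 × 0.03413 = 0.04375.
Point estimate p̂₁ − p̂₂ = 0.4560 − 0.5000 = -0.0440.
-0.0440 ± 0.04375 → (-0.088, 0.000).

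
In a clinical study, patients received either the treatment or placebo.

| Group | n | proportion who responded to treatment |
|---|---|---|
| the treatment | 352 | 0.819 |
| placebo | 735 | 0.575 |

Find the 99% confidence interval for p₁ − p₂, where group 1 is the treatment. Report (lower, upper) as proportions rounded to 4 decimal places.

Each SE is √(p̂(1−p̂)/n): √(0.8190·0.1810/352) = 0.02052 and √(0.5750·0.4250/735) = 0.01823.
SE(p̂₁ − p̂₂) = √(SE₁² + SE₂²) = √(0.0004210704 + 0.0003323329) = 0.02745, since the two samples are independent.
At 99% confidence z* = 2.576; margin = 2.576 × 0.02745 = 0.07071.
The difference is 0.8190 − 0.5750 = 0.2440, so the interval is 0.2440 ± 0.07071 = (0.1733, 0.3147).

(0.1733, 0.3147)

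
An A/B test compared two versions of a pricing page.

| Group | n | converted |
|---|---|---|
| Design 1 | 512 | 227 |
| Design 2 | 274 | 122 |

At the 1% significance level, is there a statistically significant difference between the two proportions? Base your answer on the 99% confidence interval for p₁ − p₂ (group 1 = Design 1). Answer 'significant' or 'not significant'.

not significant

First, p̂₁ = 227/512 = 0.4434; p̂₂ = 122/274 = 0.4453.
The two standard errors are √(0.4434×0.5566/512) = 0.02196 and √(0.4453×0.5547/274) = 0.03002.
Because the samples are independent, SE_diff = √(0.02196² + 0.03002²) = 0.03719.
Using z* = 2.576 for 99%, ME = 2.576 × 0.03719 = 0.09580.
p̂₁ − p̂₂ = -0.0019; interval -0.0019 ± 0.09580 gives (-0.09770, 0.09390).
The interval (-0.09770, 0.09390) contains 0, so the difference is not significant.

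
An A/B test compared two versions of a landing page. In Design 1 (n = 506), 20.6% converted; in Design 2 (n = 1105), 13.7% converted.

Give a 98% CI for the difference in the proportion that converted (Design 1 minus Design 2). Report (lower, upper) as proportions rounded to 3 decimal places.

(0.021, 0.117)

The two standard errors are √(0.2060×0.7940/506) = 0.01798 and √(0.1370×0.8630/1105) = 0.01034.
Because the samples are independent, SE_diff = √(0.01798² + 0.01034²) = 0.02074.
Using z* = 2.326 for 98%, ME = 2.326 × 0.02074 = 0.04824.
p̂₁ − p̂₂ = 0.0690; interval 0.0690 ± 0.04824 gives (0.021, 0.117).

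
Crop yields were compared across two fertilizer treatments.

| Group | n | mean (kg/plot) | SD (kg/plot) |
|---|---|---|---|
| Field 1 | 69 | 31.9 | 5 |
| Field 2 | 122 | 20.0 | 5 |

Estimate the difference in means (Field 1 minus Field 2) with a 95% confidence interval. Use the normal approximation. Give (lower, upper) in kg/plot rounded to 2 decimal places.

SE₁ = s₁/√n₁ = 5/√69 = 0.6019; SE₂ = 5/√122 = 0.4527.
Independent samples, unequal variances: SE_diff = √(SE₁² + SE₂²) = √(0.36228361 + 0.20493729) = 0.7531.
z* = 1.960, so margin of error = 1.960 × 0.7531 = 1.4761.
Difference in means = 31.9 − 20.0 = 11.9000.
11.9000 ± 1.4761 → (10.42, 13.38).

(10.42, 13.38)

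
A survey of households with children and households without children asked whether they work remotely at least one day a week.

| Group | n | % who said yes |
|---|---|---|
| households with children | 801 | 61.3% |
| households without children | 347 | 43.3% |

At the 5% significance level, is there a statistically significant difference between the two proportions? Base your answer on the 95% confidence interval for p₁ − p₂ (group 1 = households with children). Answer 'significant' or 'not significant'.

The two standard errors are √(0.6130×0.3870/801) = 0.01721 and √(0.4330×0.5670/347) = 0.02660.
Because the samples are independent, SE_diff = √(0.01721² + 0.02660²) = 0.03168.
Using z* = 1.960 for 95%, ME = 1.960 × 0.03168 = 0.06209.
p̂₁ − p̂₂ = 0.1800; interval 0.1800 ± 0.06209 gives (0.11791, 0.24209).
The interval (0.11791, 0.24209) does not contain 0, so the difference is significant.

significant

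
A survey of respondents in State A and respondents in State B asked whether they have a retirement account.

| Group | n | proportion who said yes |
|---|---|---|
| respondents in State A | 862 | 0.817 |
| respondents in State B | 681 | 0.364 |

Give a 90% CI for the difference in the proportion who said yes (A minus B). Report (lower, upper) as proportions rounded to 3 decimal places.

SE₁ = √(p̂₁(1−p̂₁)/n₁) = √(0.8170·0.1830/862) = 0.01317; SE₂ = √(0.3640·0.6360/681) = 0.01844.
Independent samples: SE of the difference = √(SE₁² + SE₂²) = √(0.0001734489 + 0.0003400336) = 0.02266.
z* for 90% confidence is 1.645, so the margin of error is 1.645 × 0.02266 = 0.03728.
Point estimate p̂₁ − p̂₂ = 0.8170 − 0.3640 = 0.4530.
0.4530 ± 0.03728 → (0.416, 0.490).

(0.416, 0.490)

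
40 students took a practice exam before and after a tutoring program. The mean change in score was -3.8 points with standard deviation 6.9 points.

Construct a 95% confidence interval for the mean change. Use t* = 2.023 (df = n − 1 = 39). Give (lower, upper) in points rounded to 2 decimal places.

Paired design: SE = s_d/√n = 6.9/√40 = 1.0910.
t* = 2.023; margin of error = 2.023 × 1.0910 = 2.2071.
-3.8 ± 2.2071 → (-6.01, -1.59).

(-6.01, -1.59)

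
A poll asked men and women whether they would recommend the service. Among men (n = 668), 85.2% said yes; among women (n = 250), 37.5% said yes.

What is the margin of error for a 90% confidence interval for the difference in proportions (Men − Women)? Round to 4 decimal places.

Each SE is √(p̂(1−p̂)/n): √(0.8520·0.1480/668) = 0.01374 and √(0.3750·0.6250/250) = 0.03062.
SE(p̂₁ − p̂₂) = √(SE₁² + SE₂²) = √(0.0001887876 + 0.0009375844) = 0.03356, since the two samples are independent.
At 90% confidence z* = 1.645; margin = 1.645 × 0.03356 = 0.05521.

0.0552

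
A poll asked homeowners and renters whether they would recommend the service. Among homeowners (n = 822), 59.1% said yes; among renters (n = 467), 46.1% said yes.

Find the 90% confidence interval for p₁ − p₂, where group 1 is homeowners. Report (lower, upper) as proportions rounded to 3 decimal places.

The two standard errors are √(0.5910×0.4090/822) = 0.01715 and √(0.4610×0.5390/467) = 0.02307.
Because the samples are independent, SE_diff = √(0.01715² + 0.02307²) = 0.02875.
Using z* = 1.645 for 90%, ME = 1.645 × 0.02875 = 0.04729.
p̂₁ − p̂₂ = 0.1300; interval 0.1300 ± 0.04729 gives (0.083, 0.177).

(0.083, 0.177)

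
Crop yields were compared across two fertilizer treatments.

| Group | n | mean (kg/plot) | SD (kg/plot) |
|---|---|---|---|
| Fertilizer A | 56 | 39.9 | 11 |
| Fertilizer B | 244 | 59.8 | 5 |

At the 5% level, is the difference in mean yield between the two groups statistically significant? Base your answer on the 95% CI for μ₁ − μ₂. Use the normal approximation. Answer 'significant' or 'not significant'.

significant

Standard errors of each mean: 11/√56 = 1.4699 and 5/√244 = 0.3201.
SE(x̄₁ − x̄₂) = √(1.4699² + 0.3201²) = 1.5044 for independent samples with unequal variances.
With z* = 1.960, the margin is 1.960 × 1.5044 = 2.9486.
x̄₁ − x̄₂ = 39.9 − 59.8 = -19.9000; the interval is -19.9000 ± 2.9486 = (-22.8486, -16.9514).
The interval (-22.8486, -16.9514) does not contain 0, so the difference is significant.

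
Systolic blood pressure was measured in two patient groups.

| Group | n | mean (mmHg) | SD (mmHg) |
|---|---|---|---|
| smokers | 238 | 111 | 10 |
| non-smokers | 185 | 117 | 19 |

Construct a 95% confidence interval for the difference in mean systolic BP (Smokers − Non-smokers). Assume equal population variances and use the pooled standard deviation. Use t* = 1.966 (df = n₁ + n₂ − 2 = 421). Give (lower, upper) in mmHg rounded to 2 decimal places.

s_p = √[((n₁−1)s₁² + (n₂−1)s₂²)/(n₁+n₂−2)] = √[(237·10² + 184·19²)/421] = 14.6312.
SE = 14.6312·√(1/238 + 1/185) = 1.4341.
With t* = 1.966, margin = 1.966 × 1.4341 = 2.8194.
x̄₁ − x̄₂ = 111 − 117 = -6.0000; interval -6.0000 ± 2.8194 = (-8.82, -3.18).

(-8.82, -3.18)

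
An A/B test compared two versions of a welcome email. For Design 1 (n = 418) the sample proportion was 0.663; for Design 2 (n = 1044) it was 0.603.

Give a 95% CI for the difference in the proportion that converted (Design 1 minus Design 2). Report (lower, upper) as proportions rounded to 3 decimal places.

The two standard errors are √(0.6630×0.3370/418) = 0.02312 and √(0.6030×0.3970/1044) = 0.01514.
Because the samples are independent, SE_diff = √(0.02312² + 0.01514²) = 0.02764.
Using z* = 1.960 for 95%, ME = 1.960 × 0.02764 = 0.05417.
p̂₁ − p̂₂ = 0.0600; interval 0.0600 ± 0.05417 gives (0.006, 0.114).

(0.006, 0.114)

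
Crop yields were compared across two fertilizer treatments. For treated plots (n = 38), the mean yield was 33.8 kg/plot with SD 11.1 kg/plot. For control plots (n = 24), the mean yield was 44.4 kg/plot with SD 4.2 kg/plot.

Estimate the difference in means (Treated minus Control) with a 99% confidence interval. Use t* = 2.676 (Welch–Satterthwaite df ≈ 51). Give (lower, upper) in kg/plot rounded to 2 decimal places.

(-15.94, -5.26)

SE₁ = s₁/√n₁ = 11.1/√38 = 1.8007; SE₂ = 4.2/√24 = 0.8573.
Independent samples, unequal variances: SE_diff = √(SE₁² + SE₂²) = √(3.24252049 + 0.73496329) = 1.9944.
t* = 2.676, so margin of error = 2.676 × 1.9944 = 5.3370.
Difference in means = 33.8 − 44.4 = -10.6000.
-10.6000 ± 5.3370 → (-15.94, -5.26).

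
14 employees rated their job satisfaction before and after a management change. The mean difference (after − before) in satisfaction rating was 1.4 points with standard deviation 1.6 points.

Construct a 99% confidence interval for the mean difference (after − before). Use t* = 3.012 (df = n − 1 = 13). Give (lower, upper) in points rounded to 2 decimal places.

This is a matched-pairs design, so SE = s_d/√n = 1.6/√14 = 0.4276.
Margin = 3.012 × 0.4276 = 1.2879; the interval is 1.4 ± 1.2879 = (0.11, 2.69).

(0.11, 2.69)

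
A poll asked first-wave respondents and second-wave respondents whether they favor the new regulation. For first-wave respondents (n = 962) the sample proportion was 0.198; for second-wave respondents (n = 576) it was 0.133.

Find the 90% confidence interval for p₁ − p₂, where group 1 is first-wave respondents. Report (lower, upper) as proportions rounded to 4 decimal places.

Each SE is √(p̂(1−p̂)/n): √(0.1980·0.8020/962) = 0.01285 and √(0.1330·0.8670/576) = 0.01415.
SE(p̂₁ − p̂₂) = √(SE₁² + SE₂²) = √(0.0001651225 + 0.0002002225) = 0.01911, since the two samples are independent.
At 90% confidence z* = 1.645; margin = 1.645 × 0.01911 = 0.03144.
The difference is 0.1980 − 0.1330 = 0.0650, so the interval is 0.0650 ± 0.03144 = (0.0336, 0.0964).

(0.0336, 0.0964)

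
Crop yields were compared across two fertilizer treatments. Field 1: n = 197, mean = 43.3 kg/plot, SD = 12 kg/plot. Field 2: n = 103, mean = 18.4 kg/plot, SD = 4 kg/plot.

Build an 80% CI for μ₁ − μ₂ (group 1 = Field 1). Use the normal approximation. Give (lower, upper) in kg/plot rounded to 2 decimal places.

(23.69, 26.11)

Standard errors of each mean: 12/√197 = 0.8550 and 4/√103 = 0.3941.
SE(x̄₁ − x̄₂) = √(0.8550² + 0.3941²) = 0.9415 for independent samples with unequal variances.
With z* = 1.282, the margin is 1.282 × 0.9415 = 1.2070.
x̄₁ − x̄₂ = 43.3 − 18.4 = 24.9000; the interval is 24.9000 ± 1.2070 = (23.69, 26.11).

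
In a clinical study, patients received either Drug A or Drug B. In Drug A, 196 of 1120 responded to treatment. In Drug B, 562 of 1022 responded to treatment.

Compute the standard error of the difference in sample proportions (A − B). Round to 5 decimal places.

p̂₁ = 196/1120 = 0.1750 and p̂₂ = 562/1022 = 0.5499.
SE₁ = √(p̂₁(1−p̂₁)/n₁) = √(0.1750·0.8250/1120) = 0.01135; SE₂ = √(0.5499·0.4501/1022) = 0.01556.
Independent samples: SE of the difference = √(SE₁² + SE₂²) = √(0.0001288225 + 0.0002421136) = 0.01926.

0.01926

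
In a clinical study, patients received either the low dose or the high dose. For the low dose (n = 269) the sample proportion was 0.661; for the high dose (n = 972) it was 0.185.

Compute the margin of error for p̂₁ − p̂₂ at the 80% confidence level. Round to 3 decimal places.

0.040

Each SE is √(p̂(1−p̂)/n): √(0.6610·0.3390/269) = 0.02886 and √(0.1850·0.8150/972) = 0.01245.
SE(p̂₁ − p̂₂) = √(SE₁² + SE₂²) = √(0.0008328996 + 0.0001550025) = 0.03143, since the two samples are independent.
At 80% confidence z* = 1.282; margin = 1.282 × 0.03143 = 0.04029.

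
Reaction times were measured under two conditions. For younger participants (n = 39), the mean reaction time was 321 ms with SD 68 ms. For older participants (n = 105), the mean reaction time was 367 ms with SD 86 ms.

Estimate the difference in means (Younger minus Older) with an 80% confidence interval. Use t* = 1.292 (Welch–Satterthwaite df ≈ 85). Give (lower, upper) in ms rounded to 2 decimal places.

(-63.76, -28.24)

Per-group SEs: s₁/√n₁ = 68/√39 = 10.8887, s₂/√n₂ = 86/√105 = 8.3927.
Unpooled SE of the difference: √(118.56378769 + 70.43741329) = 13.7478.
Margin of error = t* · SE = 1.292 × 13.7478 = 17.7622.
x̄₁ − x̄₂ = 321 − 367 = -46.0000.
CI: -46.0000 ± 17.7622 = (-63.76, -28.24).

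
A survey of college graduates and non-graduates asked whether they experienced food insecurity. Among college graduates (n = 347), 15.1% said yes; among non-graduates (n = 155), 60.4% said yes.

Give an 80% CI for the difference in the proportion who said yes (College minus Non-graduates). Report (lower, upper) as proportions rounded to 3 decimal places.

(-0.509, -0.397)

The two standard errors are √(0.1510×0.8490/347) = 0.01922 and √(0.6040×0.3960/155) = 0.03928.
Because the samples are independent, SE_diff = √(0.01922² + 0.03928²) = 0.04373.
Using z* = 1.282 for 80%, ME = 1.282 × 0.04373 = 0.05606.
p̂₁ − p̂₂ = -0.4530; interval -0.4530 ± 0.05606 gives (-0.509, -0.397).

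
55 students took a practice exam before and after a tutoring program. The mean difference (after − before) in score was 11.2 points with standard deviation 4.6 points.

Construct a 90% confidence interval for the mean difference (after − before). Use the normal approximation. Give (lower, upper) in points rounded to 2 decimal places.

This is a matched-pairs design, so SE = s_d/√n = 4.6/√55 = 0.6203.
Margin = 1.645 × 0.6203 = 1.0204; the interval is 11.2 ± 1.0204 = (10.18, 12.22).

(10.18, 12.22)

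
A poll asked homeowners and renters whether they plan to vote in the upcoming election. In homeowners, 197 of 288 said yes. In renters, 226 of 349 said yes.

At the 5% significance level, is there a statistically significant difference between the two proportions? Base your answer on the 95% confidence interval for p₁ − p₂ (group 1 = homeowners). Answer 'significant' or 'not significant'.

not significant

First, p̂₁ = 197/288 = 0.6840; p̂₂ = 226/349 = 0.6476.
The two standard errors are √(0.6840×0.3160/288) = 0.02740 and √(0.6476×0.3524/349) = 0.02557.
Because the samples are independent, SE_diff = √(0.02740² + 0.02557²) = 0.03748.
Using z* = 1.960 for 95%, ME = 1.960 × 0.03748 = 0.07346.
p̂₁ − p̂₂ = 0.0364; interval 0.0364 ± 0.07346 gives (-0.03706, 0.10986).
The interval (-0.03706, 0.10986) contains 0, so the difference is not significant.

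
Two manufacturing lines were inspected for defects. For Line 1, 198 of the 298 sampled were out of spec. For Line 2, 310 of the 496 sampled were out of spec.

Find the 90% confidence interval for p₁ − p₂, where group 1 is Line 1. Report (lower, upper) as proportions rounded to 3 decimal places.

p̂₁ = 198/298 = 0.6644 and p̂₂ = 310/496 = 0.6250.
SE₁ = √(p̂₁(1−p̂₁)/n₁) = √(0.6644·0.3356/298) = 0.02735; SE₂ = √(0.6250·0.3750/496) = 0.02174.
Independent samples: SE of the difference = √(SE₁² + SE₂²) = √(0.0007480225 + 0.0004726276) = 0.03494.
z* for 90% confidence is 1.645, so the margin of error is 1.645 × 0.03494 = 0.05748.
Point estimate p̂₁ − p̂₂ = 0.6644 − 0.6250 = 0.0394.
0.0394 ± 0.05748 → (-0.018, 0.097).

(-0.018, 0.097)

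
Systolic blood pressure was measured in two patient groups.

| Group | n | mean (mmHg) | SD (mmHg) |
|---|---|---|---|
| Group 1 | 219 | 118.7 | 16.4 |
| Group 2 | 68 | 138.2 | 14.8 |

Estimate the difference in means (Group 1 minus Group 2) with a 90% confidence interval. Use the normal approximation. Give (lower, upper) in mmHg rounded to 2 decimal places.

Per-group SEs: s₁/√n₁ = 16.4/√219 = 1.1082, s₂/√n₂ = 14.8/√68 = 1.7948.
Unpooled SE of the difference: √(1.22810724 + 3.22130704) = 2.1094.
Margin of error = z* · SE = 1.645 × 2.1094 = 3.4700.
x̄₁ − x̄₂ = 118.7 − 138.2 = -19.5000.
CI: -19.5000 ± 3.4700 = (-22.97, -16.03).

(-22.97, -16.03)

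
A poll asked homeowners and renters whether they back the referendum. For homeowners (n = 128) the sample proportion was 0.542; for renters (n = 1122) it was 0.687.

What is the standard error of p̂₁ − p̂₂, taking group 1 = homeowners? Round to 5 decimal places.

0.04616

SE₁ = √(p̂₁(1−p̂₁)/n₁) = √(0.5420·0.4580/128) = 0.04404; SE₂ = √(0.6870·0.3130/1122) = 0.01384.
Independent samples: SE of the difference = √(SE₁² + SE₂²) = √(0.0019395216 + 0.0001915456) = 0.04616.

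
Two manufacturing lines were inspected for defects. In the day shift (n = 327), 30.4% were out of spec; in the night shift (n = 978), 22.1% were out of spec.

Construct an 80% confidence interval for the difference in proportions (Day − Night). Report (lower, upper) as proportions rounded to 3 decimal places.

(0.046, 0.120)

Each SE is √(p̂(1−p̂)/n): √(0.3040·0.6960/327) = 0.02544 and √(0.2210·0.7790/978) = 0.01327.
SE(p̂₁ − p̂₂) = √(SE₁² + SE₂²) = √(0.0006471936 + 0.0001760929) = 0.02869, since the two samples are independent.
At 80% confidence z* = 1.282; margin = 1.282 × 0.02869 = 0.03678.
The difference is 0.3040 − 0.2210 = 0.0830, so the interval is 0.0830 ± 0.03678 = (0.046, 0.120).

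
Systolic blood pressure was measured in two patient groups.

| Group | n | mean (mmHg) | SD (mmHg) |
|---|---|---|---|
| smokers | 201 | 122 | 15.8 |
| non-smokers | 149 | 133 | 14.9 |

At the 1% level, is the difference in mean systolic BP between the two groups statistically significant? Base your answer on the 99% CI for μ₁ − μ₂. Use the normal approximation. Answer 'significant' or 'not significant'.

significant

Standard errors of each mean: 15.8/√201 = 1.1144 and 14.9/√149 = 1.2207.
SE(x̄₁ − x̄₂) = √(1.1144² + 1.2207²) = 1.6529 for independent samples with unequal variances.
With z* = 2.576, the margin is 2.576 × 1.6529 = 4.2579.
x̄₁ − x̄₂ = 122 − 133 = -11.0000; the interval is -11.0000 ± 4.2579 = (-15.2579, -6.7421).
The interval (-15.2579, -6.7421) does not contain 0, so the difference is significant.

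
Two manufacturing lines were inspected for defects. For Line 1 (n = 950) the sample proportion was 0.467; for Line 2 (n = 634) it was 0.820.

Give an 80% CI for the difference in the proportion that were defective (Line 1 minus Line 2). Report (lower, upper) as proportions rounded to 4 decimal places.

SE₁ = √(p̂₁(1−p̂₁)/n₁) = √(0.4670·0.5330/950) = 0.01619; SE₂ = √(0.8200·0.1800/634) = 0.01526.
Independent samples: SE of the difference = √(SE₁² + SE₂²) = √(0.0002621161 + 0.0002328676) = 0.02225.
z* for 80% confidence is 1.282, so the margin of error is 1.282 × 0.02225 = 0.02852.
Point estimate p̂₁ − p̂₂ = 0.4670 − 0.8200 = -0.3530.
-0.3530 ± 0.02852 → (-0.3815, -0.3245).

(-0.3815, -0.3245)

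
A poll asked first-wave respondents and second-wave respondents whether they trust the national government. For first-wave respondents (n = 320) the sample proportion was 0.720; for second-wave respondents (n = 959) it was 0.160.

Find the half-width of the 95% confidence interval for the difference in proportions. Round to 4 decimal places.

The two standard errors are √(0.7200×0.2800/320) = 0.02510 and √(0.1600×0.8400/959) = 0.01184.
Because the samples are independent, SE_diff = √(0.02510² + 0.01184²) = 0.02775.
Using z* = 1.960 for 95%, ME = 1.960 × 0.02775 = 0.05439.

0.0544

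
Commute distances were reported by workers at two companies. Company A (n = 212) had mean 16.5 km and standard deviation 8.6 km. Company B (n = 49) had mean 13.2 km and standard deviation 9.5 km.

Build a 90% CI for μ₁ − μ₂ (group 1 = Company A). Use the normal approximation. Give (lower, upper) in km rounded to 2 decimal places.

(0.87, 5.73)

SE₁ = s₁/√n₁ = 8.6/√212 = 0.5907; SE₂ = 9.5/√49 = 1.3571.
Independent samples, unequal variances: SE_diff = √(SE₁² + SE₂²) = √(0.34892649 + 1.84172041) = 1.4801.
z* = 1.645, so margin of error = 1.645 × 1.4801 = 2.4348.
Difference in means = 16.5 − 13.2 = 3.3000.
3.3000 ± 2.4348 → (0.87, 5.73).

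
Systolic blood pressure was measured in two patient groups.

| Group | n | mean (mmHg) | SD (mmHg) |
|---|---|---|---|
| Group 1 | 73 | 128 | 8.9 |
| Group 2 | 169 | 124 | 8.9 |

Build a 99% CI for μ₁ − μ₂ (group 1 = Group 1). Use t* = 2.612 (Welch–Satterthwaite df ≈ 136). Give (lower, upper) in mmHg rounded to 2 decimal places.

(0.74, 7.26)

Per-group SEs: s₁/√n₁ = 8.9/√73 = 1.0417, s₂/√n₂ = 8.9/√169 = 0.6846.
Unpooled SE of the difference: √(1.08513889 + 0.46867716) = 1.2465.
Margin of error = t* · SE = 2.612 × 1.2465 = 3.2559.
x̄₁ − x̄₂ = 128 − 124 = 4.0000.
CI: 4.0000 ± 3.2559 = (0.74, 7.26).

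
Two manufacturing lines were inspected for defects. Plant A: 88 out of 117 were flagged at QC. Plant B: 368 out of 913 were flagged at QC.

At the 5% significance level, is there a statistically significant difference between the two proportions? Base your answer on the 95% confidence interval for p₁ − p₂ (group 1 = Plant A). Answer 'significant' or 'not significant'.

Sample proportions: 88/117 = 0.7521, 368/913 = 0.4031.
Each SE is √(p̂(1−p̂)/n): √(0.7521·0.2479/117) = 0.03992 and √(0.4031·0.5969/913) = 0.01623.
SE(p̂₁ − p̂₂) = √(SE₁² + SE₂²) = √(0.0015936064 + 0.0002634129) = 0.04309, since the two samples are independent.
At 95% confidence z* = 1.960; margin = 1.960 × 0.04309 = 0.08446.
The difference is 0.7521 − 0.4031 = 0.3490, so the interval is 0.3490 ± 0.08446 = (0.26454, 0.43346).
The interval (0.26454, 0.43346) does not contain 0, so the difference is significant.

significant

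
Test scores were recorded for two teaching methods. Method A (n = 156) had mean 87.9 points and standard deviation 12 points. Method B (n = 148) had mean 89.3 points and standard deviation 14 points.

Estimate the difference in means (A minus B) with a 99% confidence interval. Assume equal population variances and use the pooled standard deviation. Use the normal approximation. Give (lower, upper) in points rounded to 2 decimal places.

Pooled variance s_p² = [155·12² + 147·14²] / (156+148−2) = 169.3113, so s_p = 13.0120.
SE_diff = s_p·√(1/n₁ + 1/n₂) = 13.0120·√(1/156 + 1/148) = 1.4931.
z* = 2.576; margin = 2.576 × 1.4931 = 3.8462.
Difference = 87.9 − 89.3 = -1.4000.
-1.4000 ± 3.8462 → (-5.25, 2.45).

(-5.25, 2.45)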